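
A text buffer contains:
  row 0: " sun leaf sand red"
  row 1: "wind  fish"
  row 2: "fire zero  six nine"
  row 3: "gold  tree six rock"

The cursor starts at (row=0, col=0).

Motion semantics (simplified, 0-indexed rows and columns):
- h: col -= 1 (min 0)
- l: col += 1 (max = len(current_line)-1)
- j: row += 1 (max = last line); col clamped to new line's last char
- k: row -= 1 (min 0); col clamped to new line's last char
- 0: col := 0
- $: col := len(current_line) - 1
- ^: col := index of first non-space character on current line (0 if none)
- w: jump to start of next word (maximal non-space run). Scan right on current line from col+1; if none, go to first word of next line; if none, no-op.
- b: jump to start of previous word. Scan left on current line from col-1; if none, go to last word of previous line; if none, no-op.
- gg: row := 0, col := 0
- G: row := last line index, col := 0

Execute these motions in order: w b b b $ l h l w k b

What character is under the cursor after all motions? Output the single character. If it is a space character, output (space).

After 1 (w): row=0 col=1 char='s'
After 2 (b): row=0 col=1 char='s'
After 3 (b): row=0 col=1 char='s'
After 4 (b): row=0 col=1 char='s'
After 5 ($): row=0 col=17 char='d'
After 6 (l): row=0 col=17 char='d'
After 7 (h): row=0 col=16 char='e'
After 8 (l): row=0 col=17 char='d'
After 9 (w): row=1 col=0 char='w'
After 10 (k): row=0 col=0 char='_'
After 11 (b): row=0 col=0 char='_'

Answer: (space)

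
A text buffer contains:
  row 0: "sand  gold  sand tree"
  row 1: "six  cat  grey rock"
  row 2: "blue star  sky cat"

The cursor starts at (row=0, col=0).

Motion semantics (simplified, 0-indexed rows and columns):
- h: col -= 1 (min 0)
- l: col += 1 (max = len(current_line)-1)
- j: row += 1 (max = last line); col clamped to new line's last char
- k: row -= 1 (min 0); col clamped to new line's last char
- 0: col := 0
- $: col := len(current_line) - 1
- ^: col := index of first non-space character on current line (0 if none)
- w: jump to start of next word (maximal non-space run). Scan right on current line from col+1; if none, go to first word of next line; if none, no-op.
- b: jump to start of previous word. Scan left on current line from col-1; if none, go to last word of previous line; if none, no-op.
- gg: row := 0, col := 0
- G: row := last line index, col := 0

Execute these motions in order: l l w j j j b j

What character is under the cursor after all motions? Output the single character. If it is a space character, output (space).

After 1 (l): row=0 col=1 char='a'
After 2 (l): row=0 col=2 char='n'
After 3 (w): row=0 col=6 char='g'
After 4 (j): row=1 col=6 char='a'
After 5 (j): row=2 col=6 char='t'
After 6 (j): row=2 col=6 char='t'
After 7 (b): row=2 col=5 char='s'
After 8 (j): row=2 col=5 char='s'

Answer: s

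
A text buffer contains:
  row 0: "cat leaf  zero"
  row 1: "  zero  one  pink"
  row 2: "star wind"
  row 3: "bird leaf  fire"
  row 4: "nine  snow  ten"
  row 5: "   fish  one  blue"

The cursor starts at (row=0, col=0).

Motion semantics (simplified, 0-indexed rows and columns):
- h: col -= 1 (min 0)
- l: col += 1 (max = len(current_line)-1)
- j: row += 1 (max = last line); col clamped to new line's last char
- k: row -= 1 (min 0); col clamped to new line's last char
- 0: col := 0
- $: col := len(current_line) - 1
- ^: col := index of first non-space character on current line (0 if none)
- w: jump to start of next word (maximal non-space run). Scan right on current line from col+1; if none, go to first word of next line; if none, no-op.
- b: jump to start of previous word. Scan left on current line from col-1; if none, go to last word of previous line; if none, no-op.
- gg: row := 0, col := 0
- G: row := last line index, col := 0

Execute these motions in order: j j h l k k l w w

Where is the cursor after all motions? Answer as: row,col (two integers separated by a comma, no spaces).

Answer: 0,10

Derivation:
After 1 (j): row=1 col=0 char='_'
After 2 (j): row=2 col=0 char='s'
After 3 (h): row=2 col=0 char='s'
After 4 (l): row=2 col=1 char='t'
After 5 (k): row=1 col=1 char='_'
After 6 (k): row=0 col=1 char='a'
After 7 (l): row=0 col=2 char='t'
After 8 (w): row=0 col=4 char='l'
After 9 (w): row=0 col=10 char='z'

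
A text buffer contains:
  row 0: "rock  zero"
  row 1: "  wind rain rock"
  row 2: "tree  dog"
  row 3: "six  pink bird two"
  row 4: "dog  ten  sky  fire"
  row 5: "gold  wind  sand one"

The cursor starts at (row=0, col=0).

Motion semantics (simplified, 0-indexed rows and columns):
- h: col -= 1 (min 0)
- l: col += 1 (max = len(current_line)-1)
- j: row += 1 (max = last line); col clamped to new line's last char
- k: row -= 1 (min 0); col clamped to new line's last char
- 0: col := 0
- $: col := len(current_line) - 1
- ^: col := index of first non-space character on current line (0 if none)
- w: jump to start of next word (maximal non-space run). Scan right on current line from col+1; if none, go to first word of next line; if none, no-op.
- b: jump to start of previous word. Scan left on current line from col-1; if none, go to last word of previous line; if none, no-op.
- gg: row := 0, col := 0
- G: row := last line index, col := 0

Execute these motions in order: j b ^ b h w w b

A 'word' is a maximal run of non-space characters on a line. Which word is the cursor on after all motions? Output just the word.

After 1 (j): row=1 col=0 char='_'
After 2 (b): row=0 col=6 char='z'
After 3 (^): row=0 col=0 char='r'
After 4 (b): row=0 col=0 char='r'
After 5 (h): row=0 col=0 char='r'
After 6 (w): row=0 col=6 char='z'
After 7 (w): row=1 col=2 char='w'
After 8 (b): row=0 col=6 char='z'

Answer: zero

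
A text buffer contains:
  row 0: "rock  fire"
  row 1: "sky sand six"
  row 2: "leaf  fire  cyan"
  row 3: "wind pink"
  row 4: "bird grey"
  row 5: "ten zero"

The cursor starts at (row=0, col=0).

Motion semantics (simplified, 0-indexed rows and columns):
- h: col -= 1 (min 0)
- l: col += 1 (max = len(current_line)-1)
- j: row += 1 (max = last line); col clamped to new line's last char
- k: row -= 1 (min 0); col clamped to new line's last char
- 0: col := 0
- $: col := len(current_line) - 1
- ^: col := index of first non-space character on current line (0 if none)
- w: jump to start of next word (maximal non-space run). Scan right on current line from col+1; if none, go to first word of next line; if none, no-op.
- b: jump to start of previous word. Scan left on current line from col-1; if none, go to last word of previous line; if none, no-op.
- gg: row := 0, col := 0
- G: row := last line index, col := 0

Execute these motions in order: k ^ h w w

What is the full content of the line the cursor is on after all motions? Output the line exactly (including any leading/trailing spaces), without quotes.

Answer: sky sand six

Derivation:
After 1 (k): row=0 col=0 char='r'
After 2 (^): row=0 col=0 char='r'
After 3 (h): row=0 col=0 char='r'
After 4 (w): row=0 col=6 char='f'
After 5 (w): row=1 col=0 char='s'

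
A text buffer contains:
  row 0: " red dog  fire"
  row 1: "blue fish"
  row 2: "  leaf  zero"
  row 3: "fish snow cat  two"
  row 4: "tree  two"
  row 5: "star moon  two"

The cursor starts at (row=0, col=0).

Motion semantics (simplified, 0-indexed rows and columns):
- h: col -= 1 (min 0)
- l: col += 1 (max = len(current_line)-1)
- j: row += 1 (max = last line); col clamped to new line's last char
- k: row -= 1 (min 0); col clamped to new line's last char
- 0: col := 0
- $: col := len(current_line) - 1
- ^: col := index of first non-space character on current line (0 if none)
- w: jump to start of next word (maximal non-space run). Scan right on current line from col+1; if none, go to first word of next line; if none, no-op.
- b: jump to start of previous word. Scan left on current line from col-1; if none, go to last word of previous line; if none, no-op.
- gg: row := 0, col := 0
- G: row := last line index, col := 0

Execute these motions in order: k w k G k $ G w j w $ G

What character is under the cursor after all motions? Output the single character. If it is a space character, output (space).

Answer: s

Derivation:
After 1 (k): row=0 col=0 char='_'
After 2 (w): row=0 col=1 char='r'
After 3 (k): row=0 col=1 char='r'
After 4 (G): row=5 col=0 char='s'
After 5 (k): row=4 col=0 char='t'
After 6 ($): row=4 col=8 char='o'
After 7 (G): row=5 col=0 char='s'
After 8 (w): row=5 col=5 char='m'
After 9 (j): row=5 col=5 char='m'
After 10 (w): row=5 col=11 char='t'
After 11 ($): row=5 col=13 char='o'
After 12 (G): row=5 col=0 char='s'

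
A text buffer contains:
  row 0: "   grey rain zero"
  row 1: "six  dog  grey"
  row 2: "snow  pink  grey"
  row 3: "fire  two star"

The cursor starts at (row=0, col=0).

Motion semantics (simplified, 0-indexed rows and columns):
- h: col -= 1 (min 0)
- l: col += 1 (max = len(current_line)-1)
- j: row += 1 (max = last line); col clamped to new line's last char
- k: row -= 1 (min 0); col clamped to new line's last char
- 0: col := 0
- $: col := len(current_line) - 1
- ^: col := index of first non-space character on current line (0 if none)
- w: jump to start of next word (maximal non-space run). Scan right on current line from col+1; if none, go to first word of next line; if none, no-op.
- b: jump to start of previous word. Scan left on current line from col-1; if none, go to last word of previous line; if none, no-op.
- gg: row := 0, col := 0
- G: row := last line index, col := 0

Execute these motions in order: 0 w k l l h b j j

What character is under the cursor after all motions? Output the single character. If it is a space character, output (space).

After 1 (0): row=0 col=0 char='_'
After 2 (w): row=0 col=3 char='g'
After 3 (k): row=0 col=3 char='g'
After 4 (l): row=0 col=4 char='r'
After 5 (l): row=0 col=5 char='e'
After 6 (h): row=0 col=4 char='r'
After 7 (b): row=0 col=3 char='g'
After 8 (j): row=1 col=3 char='_'
After 9 (j): row=2 col=3 char='w'

Answer: w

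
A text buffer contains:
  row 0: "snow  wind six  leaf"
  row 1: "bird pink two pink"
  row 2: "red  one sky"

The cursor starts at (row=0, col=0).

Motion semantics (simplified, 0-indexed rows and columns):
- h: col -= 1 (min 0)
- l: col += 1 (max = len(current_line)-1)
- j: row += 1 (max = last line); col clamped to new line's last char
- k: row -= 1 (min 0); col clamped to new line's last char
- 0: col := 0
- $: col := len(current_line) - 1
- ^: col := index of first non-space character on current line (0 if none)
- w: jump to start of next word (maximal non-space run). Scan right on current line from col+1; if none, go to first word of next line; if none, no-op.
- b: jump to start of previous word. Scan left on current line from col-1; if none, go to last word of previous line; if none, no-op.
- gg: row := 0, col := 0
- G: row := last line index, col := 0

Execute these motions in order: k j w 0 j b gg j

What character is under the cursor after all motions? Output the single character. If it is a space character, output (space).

Answer: b

Derivation:
After 1 (k): row=0 col=0 char='s'
After 2 (j): row=1 col=0 char='b'
After 3 (w): row=1 col=5 char='p'
After 4 (0): row=1 col=0 char='b'
After 5 (j): row=2 col=0 char='r'
After 6 (b): row=1 col=14 char='p'
After 7 (gg): row=0 col=0 char='s'
After 8 (j): row=1 col=0 char='b'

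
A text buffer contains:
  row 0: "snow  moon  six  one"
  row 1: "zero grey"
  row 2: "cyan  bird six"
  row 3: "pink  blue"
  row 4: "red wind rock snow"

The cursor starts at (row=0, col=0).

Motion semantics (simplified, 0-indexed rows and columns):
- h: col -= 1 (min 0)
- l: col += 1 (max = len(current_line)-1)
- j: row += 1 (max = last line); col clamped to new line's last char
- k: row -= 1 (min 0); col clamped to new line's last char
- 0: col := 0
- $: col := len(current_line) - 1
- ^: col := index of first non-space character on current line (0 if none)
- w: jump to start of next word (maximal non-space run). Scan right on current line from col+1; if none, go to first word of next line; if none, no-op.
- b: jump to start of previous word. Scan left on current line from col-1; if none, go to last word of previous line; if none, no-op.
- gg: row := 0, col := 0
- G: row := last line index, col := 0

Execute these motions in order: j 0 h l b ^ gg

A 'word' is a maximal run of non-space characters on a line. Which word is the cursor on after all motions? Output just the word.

Answer: snow

Derivation:
After 1 (j): row=1 col=0 char='z'
After 2 (0): row=1 col=0 char='z'
After 3 (h): row=1 col=0 char='z'
After 4 (l): row=1 col=1 char='e'
After 5 (b): row=1 col=0 char='z'
After 6 (^): row=1 col=0 char='z'
After 7 (gg): row=0 col=0 char='s'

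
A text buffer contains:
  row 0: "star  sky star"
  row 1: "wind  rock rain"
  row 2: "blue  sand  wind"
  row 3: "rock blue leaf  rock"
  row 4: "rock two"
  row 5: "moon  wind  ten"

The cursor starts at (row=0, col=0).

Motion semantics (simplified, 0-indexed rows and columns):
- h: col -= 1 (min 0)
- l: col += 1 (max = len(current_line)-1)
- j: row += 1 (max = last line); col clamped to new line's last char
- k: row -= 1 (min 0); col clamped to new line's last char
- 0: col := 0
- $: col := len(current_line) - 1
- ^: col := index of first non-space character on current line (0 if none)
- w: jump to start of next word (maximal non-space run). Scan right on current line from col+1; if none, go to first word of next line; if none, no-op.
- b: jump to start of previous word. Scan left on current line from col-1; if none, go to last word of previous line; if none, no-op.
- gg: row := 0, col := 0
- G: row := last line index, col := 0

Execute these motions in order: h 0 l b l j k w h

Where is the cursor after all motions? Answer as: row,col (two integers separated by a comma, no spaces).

Answer: 0,5

Derivation:
After 1 (h): row=0 col=0 char='s'
After 2 (0): row=0 col=0 char='s'
After 3 (l): row=0 col=1 char='t'
After 4 (b): row=0 col=0 char='s'
After 5 (l): row=0 col=1 char='t'
After 6 (j): row=1 col=1 char='i'
After 7 (k): row=0 col=1 char='t'
After 8 (w): row=0 col=6 char='s'
After 9 (h): row=0 col=5 char='_'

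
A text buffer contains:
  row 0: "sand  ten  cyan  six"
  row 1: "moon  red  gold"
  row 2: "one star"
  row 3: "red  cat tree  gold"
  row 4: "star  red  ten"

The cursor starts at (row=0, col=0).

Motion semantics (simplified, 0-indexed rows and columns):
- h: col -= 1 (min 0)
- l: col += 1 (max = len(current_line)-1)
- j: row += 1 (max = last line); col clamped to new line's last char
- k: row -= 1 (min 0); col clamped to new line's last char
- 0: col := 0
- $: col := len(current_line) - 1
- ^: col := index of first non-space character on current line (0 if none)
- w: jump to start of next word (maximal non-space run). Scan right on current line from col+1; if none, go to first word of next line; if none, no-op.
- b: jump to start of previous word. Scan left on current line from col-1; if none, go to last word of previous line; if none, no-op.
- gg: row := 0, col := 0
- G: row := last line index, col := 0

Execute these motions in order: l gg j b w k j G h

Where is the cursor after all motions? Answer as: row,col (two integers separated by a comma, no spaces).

Answer: 4,0

Derivation:
After 1 (l): row=0 col=1 char='a'
After 2 (gg): row=0 col=0 char='s'
After 3 (j): row=1 col=0 char='m'
After 4 (b): row=0 col=17 char='s'
After 5 (w): row=1 col=0 char='m'
After 6 (k): row=0 col=0 char='s'
After 7 (j): row=1 col=0 char='m'
After 8 (G): row=4 col=0 char='s'
After 9 (h): row=4 col=0 char='s'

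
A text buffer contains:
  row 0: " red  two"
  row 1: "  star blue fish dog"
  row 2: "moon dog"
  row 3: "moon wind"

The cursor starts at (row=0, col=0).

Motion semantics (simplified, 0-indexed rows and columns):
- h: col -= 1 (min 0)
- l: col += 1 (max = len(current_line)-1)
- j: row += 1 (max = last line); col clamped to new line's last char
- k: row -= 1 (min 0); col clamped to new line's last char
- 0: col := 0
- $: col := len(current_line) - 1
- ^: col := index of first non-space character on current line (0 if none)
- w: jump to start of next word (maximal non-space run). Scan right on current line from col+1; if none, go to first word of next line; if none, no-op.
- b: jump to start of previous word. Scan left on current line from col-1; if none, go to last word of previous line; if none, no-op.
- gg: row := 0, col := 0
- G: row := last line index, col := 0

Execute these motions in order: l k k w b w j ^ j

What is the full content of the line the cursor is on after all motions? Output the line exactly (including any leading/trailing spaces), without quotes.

Answer: moon dog

Derivation:
After 1 (l): row=0 col=1 char='r'
After 2 (k): row=0 col=1 char='r'
After 3 (k): row=0 col=1 char='r'
After 4 (w): row=0 col=6 char='t'
After 5 (b): row=0 col=1 char='r'
After 6 (w): row=0 col=6 char='t'
After 7 (j): row=1 col=6 char='_'
After 8 (^): row=1 col=2 char='s'
After 9 (j): row=2 col=2 char='o'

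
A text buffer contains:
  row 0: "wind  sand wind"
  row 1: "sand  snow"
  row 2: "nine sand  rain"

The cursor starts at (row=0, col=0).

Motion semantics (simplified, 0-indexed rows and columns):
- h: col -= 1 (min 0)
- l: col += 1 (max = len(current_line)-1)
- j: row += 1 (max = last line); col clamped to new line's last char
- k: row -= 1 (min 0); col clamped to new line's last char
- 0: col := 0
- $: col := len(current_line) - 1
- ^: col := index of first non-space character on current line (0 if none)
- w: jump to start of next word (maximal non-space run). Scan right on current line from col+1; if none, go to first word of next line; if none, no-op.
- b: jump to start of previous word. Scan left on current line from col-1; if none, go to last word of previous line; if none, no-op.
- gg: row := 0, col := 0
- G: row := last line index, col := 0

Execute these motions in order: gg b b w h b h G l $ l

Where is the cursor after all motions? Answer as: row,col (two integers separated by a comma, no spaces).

After 1 (gg): row=0 col=0 char='w'
After 2 (b): row=0 col=0 char='w'
After 3 (b): row=0 col=0 char='w'
After 4 (w): row=0 col=6 char='s'
After 5 (h): row=0 col=5 char='_'
After 6 (b): row=0 col=0 char='w'
After 7 (h): row=0 col=0 char='w'
After 8 (G): row=2 col=0 char='n'
After 9 (l): row=2 col=1 char='i'
After 10 ($): row=2 col=14 char='n'
After 11 (l): row=2 col=14 char='n'

Answer: 2,14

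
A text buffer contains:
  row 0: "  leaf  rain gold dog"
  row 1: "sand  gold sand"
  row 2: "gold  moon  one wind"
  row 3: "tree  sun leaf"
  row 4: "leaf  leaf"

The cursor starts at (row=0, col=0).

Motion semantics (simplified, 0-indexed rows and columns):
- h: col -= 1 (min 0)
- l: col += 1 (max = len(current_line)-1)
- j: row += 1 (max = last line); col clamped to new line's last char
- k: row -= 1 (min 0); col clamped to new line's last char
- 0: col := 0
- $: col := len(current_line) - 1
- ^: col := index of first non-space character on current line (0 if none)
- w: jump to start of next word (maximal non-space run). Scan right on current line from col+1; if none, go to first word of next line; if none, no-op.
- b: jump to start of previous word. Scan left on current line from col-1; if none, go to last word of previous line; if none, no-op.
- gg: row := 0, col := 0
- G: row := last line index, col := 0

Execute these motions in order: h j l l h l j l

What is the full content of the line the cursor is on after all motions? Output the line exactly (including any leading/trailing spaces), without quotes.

After 1 (h): row=0 col=0 char='_'
After 2 (j): row=1 col=0 char='s'
After 3 (l): row=1 col=1 char='a'
After 4 (l): row=1 col=2 char='n'
After 5 (h): row=1 col=1 char='a'
After 6 (l): row=1 col=2 char='n'
After 7 (j): row=2 col=2 char='l'
After 8 (l): row=2 col=3 char='d'

Answer: gold  moon  one wind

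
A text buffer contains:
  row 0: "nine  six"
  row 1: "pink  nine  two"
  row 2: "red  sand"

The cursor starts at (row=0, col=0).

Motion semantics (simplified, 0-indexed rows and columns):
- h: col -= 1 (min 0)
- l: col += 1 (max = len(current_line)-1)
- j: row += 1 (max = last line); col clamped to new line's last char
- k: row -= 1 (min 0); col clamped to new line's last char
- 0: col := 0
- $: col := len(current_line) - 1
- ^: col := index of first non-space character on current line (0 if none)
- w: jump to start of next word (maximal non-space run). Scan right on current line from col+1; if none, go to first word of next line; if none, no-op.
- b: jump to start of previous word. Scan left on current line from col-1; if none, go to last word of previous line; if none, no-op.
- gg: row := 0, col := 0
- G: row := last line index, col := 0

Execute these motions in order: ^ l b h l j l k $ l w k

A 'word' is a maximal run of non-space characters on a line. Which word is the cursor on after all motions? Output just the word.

After 1 (^): row=0 col=0 char='n'
After 2 (l): row=0 col=1 char='i'
After 3 (b): row=0 col=0 char='n'
After 4 (h): row=0 col=0 char='n'
After 5 (l): row=0 col=1 char='i'
After 6 (j): row=1 col=1 char='i'
After 7 (l): row=1 col=2 char='n'
After 8 (k): row=0 col=2 char='n'
After 9 ($): row=0 col=8 char='x'
After 10 (l): row=0 col=8 char='x'
After 11 (w): row=1 col=0 char='p'
After 12 (k): row=0 col=0 char='n'

Answer: nine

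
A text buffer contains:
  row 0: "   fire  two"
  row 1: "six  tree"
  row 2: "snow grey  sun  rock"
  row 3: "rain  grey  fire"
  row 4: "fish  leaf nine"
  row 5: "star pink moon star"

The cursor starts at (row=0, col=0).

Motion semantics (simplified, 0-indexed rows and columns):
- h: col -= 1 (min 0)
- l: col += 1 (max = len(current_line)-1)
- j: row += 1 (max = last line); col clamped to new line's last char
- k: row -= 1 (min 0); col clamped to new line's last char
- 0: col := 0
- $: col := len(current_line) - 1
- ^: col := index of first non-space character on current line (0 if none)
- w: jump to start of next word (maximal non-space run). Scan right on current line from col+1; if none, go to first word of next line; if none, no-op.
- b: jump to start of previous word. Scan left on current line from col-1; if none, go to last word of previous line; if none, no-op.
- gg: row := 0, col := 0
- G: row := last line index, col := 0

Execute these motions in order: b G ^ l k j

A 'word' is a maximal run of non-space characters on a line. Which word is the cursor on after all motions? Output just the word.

Answer: star

Derivation:
After 1 (b): row=0 col=0 char='_'
After 2 (G): row=5 col=0 char='s'
After 3 (^): row=5 col=0 char='s'
After 4 (l): row=5 col=1 char='t'
After 5 (k): row=4 col=1 char='i'
After 6 (j): row=5 col=1 char='t'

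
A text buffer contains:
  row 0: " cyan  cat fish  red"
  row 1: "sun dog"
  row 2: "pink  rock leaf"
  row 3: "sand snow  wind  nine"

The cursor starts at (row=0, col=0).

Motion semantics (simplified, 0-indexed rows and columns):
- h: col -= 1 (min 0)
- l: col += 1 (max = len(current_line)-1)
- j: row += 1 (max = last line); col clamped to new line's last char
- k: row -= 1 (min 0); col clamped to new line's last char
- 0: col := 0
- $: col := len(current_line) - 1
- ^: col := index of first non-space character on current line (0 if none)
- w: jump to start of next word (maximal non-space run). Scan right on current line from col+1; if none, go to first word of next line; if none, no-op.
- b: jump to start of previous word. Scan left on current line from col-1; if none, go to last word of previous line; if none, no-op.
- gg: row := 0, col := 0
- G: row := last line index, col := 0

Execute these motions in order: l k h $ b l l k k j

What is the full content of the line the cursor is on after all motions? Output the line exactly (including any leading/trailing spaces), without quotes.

Answer: sun dog

Derivation:
After 1 (l): row=0 col=1 char='c'
After 2 (k): row=0 col=1 char='c'
After 3 (h): row=0 col=0 char='_'
After 4 ($): row=0 col=19 char='d'
After 5 (b): row=0 col=17 char='r'
After 6 (l): row=0 col=18 char='e'
After 7 (l): row=0 col=19 char='d'
After 8 (k): row=0 col=19 char='d'
After 9 (k): row=0 col=19 char='d'
After 10 (j): row=1 col=6 char='g'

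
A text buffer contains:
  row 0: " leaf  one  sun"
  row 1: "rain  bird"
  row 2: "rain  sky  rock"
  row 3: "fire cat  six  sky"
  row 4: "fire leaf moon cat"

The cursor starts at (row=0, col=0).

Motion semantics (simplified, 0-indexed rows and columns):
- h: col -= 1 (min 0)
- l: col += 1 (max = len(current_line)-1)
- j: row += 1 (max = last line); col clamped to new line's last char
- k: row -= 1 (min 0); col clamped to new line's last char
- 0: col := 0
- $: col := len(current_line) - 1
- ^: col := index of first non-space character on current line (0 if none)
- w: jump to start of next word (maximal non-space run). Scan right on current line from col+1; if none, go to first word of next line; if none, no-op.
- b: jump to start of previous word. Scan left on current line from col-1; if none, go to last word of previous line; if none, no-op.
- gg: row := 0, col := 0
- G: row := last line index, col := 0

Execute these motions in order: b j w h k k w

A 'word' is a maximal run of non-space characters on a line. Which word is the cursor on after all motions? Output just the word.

Answer: one

Derivation:
After 1 (b): row=0 col=0 char='_'
After 2 (j): row=1 col=0 char='r'
After 3 (w): row=1 col=6 char='b'
After 4 (h): row=1 col=5 char='_'
After 5 (k): row=0 col=5 char='_'
After 6 (k): row=0 col=5 char='_'
After 7 (w): row=0 col=7 char='o'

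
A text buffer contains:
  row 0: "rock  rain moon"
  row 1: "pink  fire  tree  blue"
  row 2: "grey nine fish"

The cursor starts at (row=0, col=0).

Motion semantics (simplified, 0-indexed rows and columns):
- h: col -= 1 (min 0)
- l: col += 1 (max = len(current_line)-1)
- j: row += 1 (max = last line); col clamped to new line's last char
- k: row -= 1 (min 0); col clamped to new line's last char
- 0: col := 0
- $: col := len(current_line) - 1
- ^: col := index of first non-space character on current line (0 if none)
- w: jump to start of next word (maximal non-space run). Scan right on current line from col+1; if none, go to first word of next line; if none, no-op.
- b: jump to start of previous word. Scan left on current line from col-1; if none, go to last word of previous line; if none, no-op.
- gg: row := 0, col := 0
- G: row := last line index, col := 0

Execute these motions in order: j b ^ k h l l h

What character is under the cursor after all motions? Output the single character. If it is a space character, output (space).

After 1 (j): row=1 col=0 char='p'
After 2 (b): row=0 col=11 char='m'
After 3 (^): row=0 col=0 char='r'
After 4 (k): row=0 col=0 char='r'
After 5 (h): row=0 col=0 char='r'
After 6 (l): row=0 col=1 char='o'
After 7 (l): row=0 col=2 char='c'
After 8 (h): row=0 col=1 char='o'

Answer: o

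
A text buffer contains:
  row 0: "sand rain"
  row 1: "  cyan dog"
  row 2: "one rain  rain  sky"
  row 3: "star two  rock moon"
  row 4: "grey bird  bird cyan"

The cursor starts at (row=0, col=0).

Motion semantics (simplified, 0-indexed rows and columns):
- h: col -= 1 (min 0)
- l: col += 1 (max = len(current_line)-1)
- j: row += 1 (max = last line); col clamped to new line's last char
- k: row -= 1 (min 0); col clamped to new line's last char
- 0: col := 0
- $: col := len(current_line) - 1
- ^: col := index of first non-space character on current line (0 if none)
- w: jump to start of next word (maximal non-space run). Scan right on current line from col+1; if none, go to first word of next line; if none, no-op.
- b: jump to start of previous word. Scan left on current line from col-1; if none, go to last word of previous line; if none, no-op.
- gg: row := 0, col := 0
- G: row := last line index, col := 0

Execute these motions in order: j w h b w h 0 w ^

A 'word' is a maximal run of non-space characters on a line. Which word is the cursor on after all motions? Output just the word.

Answer: cyan

Derivation:
After 1 (j): row=1 col=0 char='_'
After 2 (w): row=1 col=2 char='c'
After 3 (h): row=1 col=1 char='_'
After 4 (b): row=0 col=5 char='r'
After 5 (w): row=1 col=2 char='c'
After 6 (h): row=1 col=1 char='_'
After 7 (0): row=1 col=0 char='_'
After 8 (w): row=1 col=2 char='c'
After 9 (^): row=1 col=2 char='c'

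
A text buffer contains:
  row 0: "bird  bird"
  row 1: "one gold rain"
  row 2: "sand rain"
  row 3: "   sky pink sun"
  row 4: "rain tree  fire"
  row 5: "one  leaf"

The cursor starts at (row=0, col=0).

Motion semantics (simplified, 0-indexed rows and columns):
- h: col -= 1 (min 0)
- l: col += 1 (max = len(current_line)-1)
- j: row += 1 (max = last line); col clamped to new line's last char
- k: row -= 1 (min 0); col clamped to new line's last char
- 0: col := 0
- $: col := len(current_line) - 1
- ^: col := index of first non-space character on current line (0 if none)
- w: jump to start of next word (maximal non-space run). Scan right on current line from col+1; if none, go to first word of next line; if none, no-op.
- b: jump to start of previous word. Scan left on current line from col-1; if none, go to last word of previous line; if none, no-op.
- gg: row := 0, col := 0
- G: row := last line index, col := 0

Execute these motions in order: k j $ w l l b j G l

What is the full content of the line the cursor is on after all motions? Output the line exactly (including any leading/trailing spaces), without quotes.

After 1 (k): row=0 col=0 char='b'
After 2 (j): row=1 col=0 char='o'
After 3 ($): row=1 col=12 char='n'
After 4 (w): row=2 col=0 char='s'
After 5 (l): row=2 col=1 char='a'
After 6 (l): row=2 col=2 char='n'
After 7 (b): row=2 col=0 char='s'
After 8 (j): row=3 col=0 char='_'
After 9 (G): row=5 col=0 char='o'
After 10 (l): row=5 col=1 char='n'

Answer: one  leaf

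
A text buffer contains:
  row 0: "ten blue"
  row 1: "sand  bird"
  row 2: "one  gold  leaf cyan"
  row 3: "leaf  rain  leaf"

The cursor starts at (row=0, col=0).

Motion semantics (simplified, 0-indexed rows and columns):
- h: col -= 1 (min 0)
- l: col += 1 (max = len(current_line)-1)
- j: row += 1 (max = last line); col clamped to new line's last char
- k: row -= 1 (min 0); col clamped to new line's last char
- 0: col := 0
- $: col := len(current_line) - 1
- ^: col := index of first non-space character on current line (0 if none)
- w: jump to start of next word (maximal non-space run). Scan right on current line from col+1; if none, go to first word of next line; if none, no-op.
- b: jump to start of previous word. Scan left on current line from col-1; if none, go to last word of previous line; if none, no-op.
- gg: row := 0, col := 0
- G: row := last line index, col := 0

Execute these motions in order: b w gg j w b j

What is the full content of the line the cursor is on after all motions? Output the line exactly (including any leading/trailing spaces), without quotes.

After 1 (b): row=0 col=0 char='t'
After 2 (w): row=0 col=4 char='b'
After 3 (gg): row=0 col=0 char='t'
After 4 (j): row=1 col=0 char='s'
After 5 (w): row=1 col=6 char='b'
After 6 (b): row=1 col=0 char='s'
After 7 (j): row=2 col=0 char='o'

Answer: one  gold  leaf cyan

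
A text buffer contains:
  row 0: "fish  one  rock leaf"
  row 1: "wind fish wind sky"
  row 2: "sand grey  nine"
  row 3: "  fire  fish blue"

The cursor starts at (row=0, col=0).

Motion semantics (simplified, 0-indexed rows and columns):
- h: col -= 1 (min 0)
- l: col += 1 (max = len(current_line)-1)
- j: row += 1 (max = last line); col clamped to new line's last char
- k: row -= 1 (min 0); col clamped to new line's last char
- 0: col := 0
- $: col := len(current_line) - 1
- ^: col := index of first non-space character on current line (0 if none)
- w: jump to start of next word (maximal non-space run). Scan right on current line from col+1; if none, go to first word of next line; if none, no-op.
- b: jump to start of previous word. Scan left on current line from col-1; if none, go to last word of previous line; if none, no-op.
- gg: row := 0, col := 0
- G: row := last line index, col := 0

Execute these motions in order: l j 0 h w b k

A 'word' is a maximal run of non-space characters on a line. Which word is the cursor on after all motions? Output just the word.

After 1 (l): row=0 col=1 char='i'
After 2 (j): row=1 col=1 char='i'
After 3 (0): row=1 col=0 char='w'
After 4 (h): row=1 col=0 char='w'
After 5 (w): row=1 col=5 char='f'
After 6 (b): row=1 col=0 char='w'
After 7 (k): row=0 col=0 char='f'

Answer: fish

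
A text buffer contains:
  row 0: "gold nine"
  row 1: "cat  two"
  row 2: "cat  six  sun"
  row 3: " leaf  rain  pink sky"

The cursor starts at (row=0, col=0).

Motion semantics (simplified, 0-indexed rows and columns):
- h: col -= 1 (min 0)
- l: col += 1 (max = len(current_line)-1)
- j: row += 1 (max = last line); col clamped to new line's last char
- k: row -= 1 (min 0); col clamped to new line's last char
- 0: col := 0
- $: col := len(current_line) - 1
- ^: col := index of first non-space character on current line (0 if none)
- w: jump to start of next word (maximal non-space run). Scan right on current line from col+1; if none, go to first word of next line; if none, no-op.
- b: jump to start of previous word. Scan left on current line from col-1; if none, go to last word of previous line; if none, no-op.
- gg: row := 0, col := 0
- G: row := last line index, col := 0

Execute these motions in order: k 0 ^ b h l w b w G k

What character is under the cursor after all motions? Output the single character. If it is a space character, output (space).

After 1 (k): row=0 col=0 char='g'
After 2 (0): row=0 col=0 char='g'
After 3 (^): row=0 col=0 char='g'
After 4 (b): row=0 col=0 char='g'
After 5 (h): row=0 col=0 char='g'
After 6 (l): row=0 col=1 char='o'
After 7 (w): row=0 col=5 char='n'
After 8 (b): row=0 col=0 char='g'
After 9 (w): row=0 col=5 char='n'
After 10 (G): row=3 col=0 char='_'
After 11 (k): row=2 col=0 char='c'

Answer: c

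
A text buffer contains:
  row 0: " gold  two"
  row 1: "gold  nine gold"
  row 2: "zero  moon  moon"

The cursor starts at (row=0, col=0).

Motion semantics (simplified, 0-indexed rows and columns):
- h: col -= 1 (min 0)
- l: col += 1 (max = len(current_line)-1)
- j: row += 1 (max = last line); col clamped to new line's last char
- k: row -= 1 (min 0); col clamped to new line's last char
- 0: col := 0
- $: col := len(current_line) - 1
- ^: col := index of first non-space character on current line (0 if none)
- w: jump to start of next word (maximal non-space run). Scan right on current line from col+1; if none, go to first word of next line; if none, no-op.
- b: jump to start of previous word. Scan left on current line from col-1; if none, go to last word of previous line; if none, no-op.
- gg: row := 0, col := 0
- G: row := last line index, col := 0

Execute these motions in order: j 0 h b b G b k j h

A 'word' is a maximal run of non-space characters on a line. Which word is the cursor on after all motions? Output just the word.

Answer: nine

Derivation:
After 1 (j): row=1 col=0 char='g'
After 2 (0): row=1 col=0 char='g'
After 3 (h): row=1 col=0 char='g'
After 4 (b): row=0 col=7 char='t'
After 5 (b): row=0 col=1 char='g'
After 6 (G): row=2 col=0 char='z'
After 7 (b): row=1 col=11 char='g'
After 8 (k): row=0 col=9 char='o'
After 9 (j): row=1 col=9 char='e'
After 10 (h): row=1 col=8 char='n'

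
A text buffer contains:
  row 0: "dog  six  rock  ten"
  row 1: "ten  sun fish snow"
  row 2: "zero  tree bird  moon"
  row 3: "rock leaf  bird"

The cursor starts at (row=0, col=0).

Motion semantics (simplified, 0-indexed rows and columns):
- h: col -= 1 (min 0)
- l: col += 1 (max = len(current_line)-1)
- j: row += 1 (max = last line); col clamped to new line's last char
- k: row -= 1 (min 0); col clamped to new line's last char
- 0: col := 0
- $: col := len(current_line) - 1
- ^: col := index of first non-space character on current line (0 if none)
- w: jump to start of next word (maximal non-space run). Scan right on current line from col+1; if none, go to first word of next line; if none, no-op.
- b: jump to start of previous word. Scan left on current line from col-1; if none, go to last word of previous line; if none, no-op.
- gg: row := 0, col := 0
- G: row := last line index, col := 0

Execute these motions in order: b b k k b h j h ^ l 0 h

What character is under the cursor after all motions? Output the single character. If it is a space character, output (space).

Answer: t

Derivation:
After 1 (b): row=0 col=0 char='d'
After 2 (b): row=0 col=0 char='d'
After 3 (k): row=0 col=0 char='d'
After 4 (k): row=0 col=0 char='d'
After 5 (b): row=0 col=0 char='d'
After 6 (h): row=0 col=0 char='d'
After 7 (j): row=1 col=0 char='t'
After 8 (h): row=1 col=0 char='t'
After 9 (^): row=1 col=0 char='t'
After 10 (l): row=1 col=1 char='e'
After 11 (0): row=1 col=0 char='t'
After 12 (h): row=1 col=0 char='t'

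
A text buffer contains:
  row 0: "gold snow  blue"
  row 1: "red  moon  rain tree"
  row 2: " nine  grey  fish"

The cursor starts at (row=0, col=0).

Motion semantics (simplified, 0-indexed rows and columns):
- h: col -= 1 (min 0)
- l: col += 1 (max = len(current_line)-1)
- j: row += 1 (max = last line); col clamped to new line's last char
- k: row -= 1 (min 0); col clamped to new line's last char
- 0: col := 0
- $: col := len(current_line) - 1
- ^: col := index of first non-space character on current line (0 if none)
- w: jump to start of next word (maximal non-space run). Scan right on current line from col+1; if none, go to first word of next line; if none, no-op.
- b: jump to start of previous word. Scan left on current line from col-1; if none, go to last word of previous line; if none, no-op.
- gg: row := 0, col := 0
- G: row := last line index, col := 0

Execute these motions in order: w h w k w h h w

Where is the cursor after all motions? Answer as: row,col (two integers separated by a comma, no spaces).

After 1 (w): row=0 col=5 char='s'
After 2 (h): row=0 col=4 char='_'
After 3 (w): row=0 col=5 char='s'
After 4 (k): row=0 col=5 char='s'
After 5 (w): row=0 col=11 char='b'
After 6 (h): row=0 col=10 char='_'
After 7 (h): row=0 col=9 char='_'
After 8 (w): row=0 col=11 char='b'

Answer: 0,11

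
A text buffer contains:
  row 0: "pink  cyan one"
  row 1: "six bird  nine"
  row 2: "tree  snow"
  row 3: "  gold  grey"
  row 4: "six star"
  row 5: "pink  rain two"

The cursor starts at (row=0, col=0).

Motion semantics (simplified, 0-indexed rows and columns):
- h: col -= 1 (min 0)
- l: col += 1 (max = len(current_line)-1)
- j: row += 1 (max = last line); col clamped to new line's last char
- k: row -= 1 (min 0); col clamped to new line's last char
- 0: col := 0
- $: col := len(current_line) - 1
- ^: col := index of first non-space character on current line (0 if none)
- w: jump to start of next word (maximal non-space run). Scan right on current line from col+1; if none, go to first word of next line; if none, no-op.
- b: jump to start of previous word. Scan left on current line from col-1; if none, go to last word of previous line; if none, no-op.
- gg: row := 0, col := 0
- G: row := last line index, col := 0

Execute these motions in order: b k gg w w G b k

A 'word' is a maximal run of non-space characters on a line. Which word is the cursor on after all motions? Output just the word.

After 1 (b): row=0 col=0 char='p'
After 2 (k): row=0 col=0 char='p'
After 3 (gg): row=0 col=0 char='p'
After 4 (w): row=0 col=6 char='c'
After 5 (w): row=0 col=11 char='o'
After 6 (G): row=5 col=0 char='p'
After 7 (b): row=4 col=4 char='s'
After 8 (k): row=3 col=4 char='l'

Answer: gold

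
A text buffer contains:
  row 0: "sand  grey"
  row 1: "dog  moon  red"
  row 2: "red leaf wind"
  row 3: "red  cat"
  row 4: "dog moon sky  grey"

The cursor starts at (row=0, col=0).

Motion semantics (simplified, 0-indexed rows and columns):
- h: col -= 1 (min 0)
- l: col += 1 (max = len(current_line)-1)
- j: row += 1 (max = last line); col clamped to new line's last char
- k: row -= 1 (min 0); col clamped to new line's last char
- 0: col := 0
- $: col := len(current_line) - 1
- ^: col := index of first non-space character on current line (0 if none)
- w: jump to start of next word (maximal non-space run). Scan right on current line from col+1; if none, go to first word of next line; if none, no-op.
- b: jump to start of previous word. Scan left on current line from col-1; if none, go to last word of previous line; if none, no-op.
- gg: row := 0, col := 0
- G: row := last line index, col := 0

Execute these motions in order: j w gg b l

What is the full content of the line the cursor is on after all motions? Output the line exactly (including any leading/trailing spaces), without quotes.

Answer: sand  grey

Derivation:
After 1 (j): row=1 col=0 char='d'
After 2 (w): row=1 col=5 char='m'
After 3 (gg): row=0 col=0 char='s'
After 4 (b): row=0 col=0 char='s'
After 5 (l): row=0 col=1 char='a'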